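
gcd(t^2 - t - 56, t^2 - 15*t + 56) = t - 8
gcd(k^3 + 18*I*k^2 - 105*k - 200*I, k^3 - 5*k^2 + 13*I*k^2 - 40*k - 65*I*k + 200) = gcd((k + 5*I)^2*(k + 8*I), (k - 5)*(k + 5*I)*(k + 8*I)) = k^2 + 13*I*k - 40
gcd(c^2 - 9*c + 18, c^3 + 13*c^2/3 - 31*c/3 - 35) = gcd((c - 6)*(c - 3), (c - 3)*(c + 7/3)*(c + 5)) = c - 3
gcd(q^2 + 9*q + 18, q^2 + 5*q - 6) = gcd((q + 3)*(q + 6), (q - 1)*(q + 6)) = q + 6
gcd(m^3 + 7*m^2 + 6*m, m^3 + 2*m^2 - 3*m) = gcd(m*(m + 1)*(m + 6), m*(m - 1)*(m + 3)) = m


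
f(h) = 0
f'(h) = 0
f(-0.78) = 0.00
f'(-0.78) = 0.00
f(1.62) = 0.00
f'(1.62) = 0.00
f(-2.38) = 0.00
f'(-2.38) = 0.00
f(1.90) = 0.00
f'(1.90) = 0.00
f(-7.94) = 0.00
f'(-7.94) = 0.00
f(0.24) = 0.00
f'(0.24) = 0.00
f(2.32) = 0.00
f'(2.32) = 0.00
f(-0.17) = 0.00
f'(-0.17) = 0.00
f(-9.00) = 0.00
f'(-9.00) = 0.00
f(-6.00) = 0.00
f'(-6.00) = 0.00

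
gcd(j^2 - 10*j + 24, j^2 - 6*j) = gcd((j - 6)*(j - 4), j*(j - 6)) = j - 6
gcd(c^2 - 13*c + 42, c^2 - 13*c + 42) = c^2 - 13*c + 42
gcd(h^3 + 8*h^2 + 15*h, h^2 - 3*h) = h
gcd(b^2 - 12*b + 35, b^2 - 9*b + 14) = b - 7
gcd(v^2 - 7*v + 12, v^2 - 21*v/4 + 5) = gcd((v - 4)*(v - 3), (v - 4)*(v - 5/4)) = v - 4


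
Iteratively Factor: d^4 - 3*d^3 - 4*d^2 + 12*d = (d + 2)*(d^3 - 5*d^2 + 6*d) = (d - 2)*(d + 2)*(d^2 - 3*d) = d*(d - 2)*(d + 2)*(d - 3)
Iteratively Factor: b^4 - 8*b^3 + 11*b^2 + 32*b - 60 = (b - 3)*(b^3 - 5*b^2 - 4*b + 20) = (b - 3)*(b - 2)*(b^2 - 3*b - 10) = (b - 5)*(b - 3)*(b - 2)*(b + 2)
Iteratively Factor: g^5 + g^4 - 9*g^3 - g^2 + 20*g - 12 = (g - 1)*(g^4 + 2*g^3 - 7*g^2 - 8*g + 12) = (g - 1)*(g + 2)*(g^3 - 7*g + 6) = (g - 1)*(g + 2)*(g + 3)*(g^2 - 3*g + 2) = (g - 2)*(g - 1)*(g + 2)*(g + 3)*(g - 1)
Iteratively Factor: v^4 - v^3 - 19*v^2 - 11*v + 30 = (v - 1)*(v^3 - 19*v - 30) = (v - 1)*(v + 2)*(v^2 - 2*v - 15) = (v - 1)*(v + 2)*(v + 3)*(v - 5)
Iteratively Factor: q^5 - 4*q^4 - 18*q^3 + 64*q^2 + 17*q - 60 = (q + 4)*(q^4 - 8*q^3 + 14*q^2 + 8*q - 15) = (q - 3)*(q + 4)*(q^3 - 5*q^2 - q + 5) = (q - 5)*(q - 3)*(q + 4)*(q^2 - 1) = (q - 5)*(q - 3)*(q - 1)*(q + 4)*(q + 1)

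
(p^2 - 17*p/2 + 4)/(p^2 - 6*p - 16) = (p - 1/2)/(p + 2)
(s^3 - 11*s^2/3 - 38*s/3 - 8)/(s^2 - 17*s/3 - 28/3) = (s^2 - 5*s - 6)/(s - 7)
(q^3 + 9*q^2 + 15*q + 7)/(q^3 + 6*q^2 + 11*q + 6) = (q^2 + 8*q + 7)/(q^2 + 5*q + 6)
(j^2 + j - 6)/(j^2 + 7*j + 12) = (j - 2)/(j + 4)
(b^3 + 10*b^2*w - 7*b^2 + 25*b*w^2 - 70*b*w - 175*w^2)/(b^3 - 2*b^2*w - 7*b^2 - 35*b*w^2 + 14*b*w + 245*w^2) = (-b - 5*w)/(-b + 7*w)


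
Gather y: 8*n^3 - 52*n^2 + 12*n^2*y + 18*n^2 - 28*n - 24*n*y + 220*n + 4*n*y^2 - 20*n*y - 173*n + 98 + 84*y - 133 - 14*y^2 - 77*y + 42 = 8*n^3 - 34*n^2 + 19*n + y^2*(4*n - 14) + y*(12*n^2 - 44*n + 7) + 7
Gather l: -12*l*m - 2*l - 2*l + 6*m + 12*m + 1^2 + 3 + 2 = l*(-12*m - 4) + 18*m + 6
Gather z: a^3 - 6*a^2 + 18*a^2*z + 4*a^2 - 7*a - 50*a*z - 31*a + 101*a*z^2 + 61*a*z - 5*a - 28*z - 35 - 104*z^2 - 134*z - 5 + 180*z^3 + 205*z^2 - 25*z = a^3 - 2*a^2 - 43*a + 180*z^3 + z^2*(101*a + 101) + z*(18*a^2 + 11*a - 187) - 40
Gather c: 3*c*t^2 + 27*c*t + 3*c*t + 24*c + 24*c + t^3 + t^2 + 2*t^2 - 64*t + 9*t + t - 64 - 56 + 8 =c*(3*t^2 + 30*t + 48) + t^3 + 3*t^2 - 54*t - 112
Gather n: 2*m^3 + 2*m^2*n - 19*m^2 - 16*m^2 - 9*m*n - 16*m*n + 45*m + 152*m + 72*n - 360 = 2*m^3 - 35*m^2 + 197*m + n*(2*m^2 - 25*m + 72) - 360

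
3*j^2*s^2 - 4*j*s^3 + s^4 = s^2*(-3*j + s)*(-j + s)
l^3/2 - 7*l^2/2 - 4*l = l*(l/2 + 1/2)*(l - 8)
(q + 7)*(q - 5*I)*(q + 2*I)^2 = q^4 + 7*q^3 - I*q^3 + 16*q^2 - 7*I*q^2 + 112*q + 20*I*q + 140*I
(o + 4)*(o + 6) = o^2 + 10*o + 24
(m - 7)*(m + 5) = m^2 - 2*m - 35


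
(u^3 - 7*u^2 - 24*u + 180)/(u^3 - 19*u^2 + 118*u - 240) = (u^2 - u - 30)/(u^2 - 13*u + 40)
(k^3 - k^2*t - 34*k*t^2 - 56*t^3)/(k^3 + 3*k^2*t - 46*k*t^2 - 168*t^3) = (k + 2*t)/(k + 6*t)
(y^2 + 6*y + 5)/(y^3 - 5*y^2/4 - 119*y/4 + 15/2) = 4*(y + 1)/(4*y^2 - 25*y + 6)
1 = 1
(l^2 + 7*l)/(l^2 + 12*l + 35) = l/(l + 5)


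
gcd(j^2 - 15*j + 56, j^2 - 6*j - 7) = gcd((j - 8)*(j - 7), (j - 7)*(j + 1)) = j - 7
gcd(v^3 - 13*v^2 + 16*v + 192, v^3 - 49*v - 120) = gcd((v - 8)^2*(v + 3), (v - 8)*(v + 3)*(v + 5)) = v^2 - 5*v - 24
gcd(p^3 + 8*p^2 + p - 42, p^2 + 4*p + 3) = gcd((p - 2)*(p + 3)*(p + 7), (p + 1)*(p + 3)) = p + 3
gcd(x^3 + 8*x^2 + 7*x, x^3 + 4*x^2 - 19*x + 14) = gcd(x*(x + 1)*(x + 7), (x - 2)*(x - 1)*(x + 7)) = x + 7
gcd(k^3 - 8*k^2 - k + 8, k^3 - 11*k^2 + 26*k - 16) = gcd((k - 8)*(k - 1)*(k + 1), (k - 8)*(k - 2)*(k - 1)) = k^2 - 9*k + 8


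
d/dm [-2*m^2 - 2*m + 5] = -4*m - 2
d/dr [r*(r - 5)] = 2*r - 5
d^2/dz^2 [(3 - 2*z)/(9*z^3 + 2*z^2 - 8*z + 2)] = 4*(-243*z^5 + 675*z^4 + 140*z^3 - 198*z^2 - 141*z + 74)/(729*z^9 + 486*z^8 - 1836*z^7 - 370*z^6 + 1848*z^5 - 456*z^4 - 596*z^3 + 408*z^2 - 96*z + 8)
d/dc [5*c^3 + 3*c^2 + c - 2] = 15*c^2 + 6*c + 1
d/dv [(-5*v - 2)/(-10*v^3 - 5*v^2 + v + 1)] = (50*v^3 + 25*v^2 - 5*v - (5*v + 2)*(30*v^2 + 10*v - 1) - 5)/(10*v^3 + 5*v^2 - v - 1)^2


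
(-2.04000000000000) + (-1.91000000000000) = -3.95000000000000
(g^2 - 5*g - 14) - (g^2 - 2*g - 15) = 1 - 3*g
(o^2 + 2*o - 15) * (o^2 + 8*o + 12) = o^4 + 10*o^3 + 13*o^2 - 96*o - 180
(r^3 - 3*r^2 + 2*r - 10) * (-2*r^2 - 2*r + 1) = -2*r^5 + 4*r^4 + 3*r^3 + 13*r^2 + 22*r - 10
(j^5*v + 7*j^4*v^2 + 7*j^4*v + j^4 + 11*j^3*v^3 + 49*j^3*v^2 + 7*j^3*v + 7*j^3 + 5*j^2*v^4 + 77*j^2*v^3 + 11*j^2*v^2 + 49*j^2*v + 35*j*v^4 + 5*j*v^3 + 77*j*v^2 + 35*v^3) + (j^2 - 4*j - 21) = j^5*v + 7*j^4*v^2 + 7*j^4*v + j^4 + 11*j^3*v^3 + 49*j^3*v^2 + 7*j^3*v + 7*j^3 + 5*j^2*v^4 + 77*j^2*v^3 + 11*j^2*v^2 + 49*j^2*v + j^2 + 35*j*v^4 + 5*j*v^3 + 77*j*v^2 - 4*j + 35*v^3 - 21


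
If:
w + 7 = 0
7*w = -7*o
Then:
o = 7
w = -7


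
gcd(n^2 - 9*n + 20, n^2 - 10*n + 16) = 1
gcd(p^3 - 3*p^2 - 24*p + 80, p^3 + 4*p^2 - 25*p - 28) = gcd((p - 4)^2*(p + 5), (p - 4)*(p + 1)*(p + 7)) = p - 4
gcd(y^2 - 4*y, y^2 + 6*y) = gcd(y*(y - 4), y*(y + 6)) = y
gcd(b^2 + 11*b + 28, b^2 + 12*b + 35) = b + 7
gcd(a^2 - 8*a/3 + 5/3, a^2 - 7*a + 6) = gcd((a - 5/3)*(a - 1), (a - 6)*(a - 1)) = a - 1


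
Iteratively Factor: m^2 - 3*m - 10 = (m - 5)*(m + 2)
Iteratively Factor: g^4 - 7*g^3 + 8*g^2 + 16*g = (g - 4)*(g^3 - 3*g^2 - 4*g) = (g - 4)^2*(g^2 + g) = (g - 4)^2*(g + 1)*(g)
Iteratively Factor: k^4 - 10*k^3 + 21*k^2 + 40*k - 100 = (k - 2)*(k^3 - 8*k^2 + 5*k + 50) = (k - 5)*(k - 2)*(k^2 - 3*k - 10) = (k - 5)^2*(k - 2)*(k + 2)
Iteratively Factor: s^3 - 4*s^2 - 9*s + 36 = (s + 3)*(s^2 - 7*s + 12) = (s - 4)*(s + 3)*(s - 3)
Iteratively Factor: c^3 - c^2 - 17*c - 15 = (c + 1)*(c^2 - 2*c - 15) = (c + 1)*(c + 3)*(c - 5)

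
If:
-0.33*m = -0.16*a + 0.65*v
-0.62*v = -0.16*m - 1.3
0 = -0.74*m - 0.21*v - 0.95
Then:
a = 3.07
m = -1.75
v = 1.65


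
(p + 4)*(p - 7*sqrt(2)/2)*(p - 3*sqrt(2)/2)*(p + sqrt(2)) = p^4 - 4*sqrt(2)*p^3 + 4*p^3 - 16*sqrt(2)*p^2 + p^2/2 + 2*p + 21*sqrt(2)*p/2 + 42*sqrt(2)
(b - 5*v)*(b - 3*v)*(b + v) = b^3 - 7*b^2*v + 7*b*v^2 + 15*v^3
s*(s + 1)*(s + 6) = s^3 + 7*s^2 + 6*s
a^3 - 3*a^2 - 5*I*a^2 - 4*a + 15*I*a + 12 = (a - 3)*(a - 4*I)*(a - I)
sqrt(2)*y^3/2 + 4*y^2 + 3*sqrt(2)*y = y*(y + 3*sqrt(2))*(sqrt(2)*y/2 + 1)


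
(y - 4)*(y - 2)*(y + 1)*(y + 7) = y^4 + 2*y^3 - 33*y^2 + 22*y + 56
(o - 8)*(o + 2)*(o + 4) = o^3 - 2*o^2 - 40*o - 64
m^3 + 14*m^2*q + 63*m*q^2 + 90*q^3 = (m + 3*q)*(m + 5*q)*(m + 6*q)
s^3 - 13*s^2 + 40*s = s*(s - 8)*(s - 5)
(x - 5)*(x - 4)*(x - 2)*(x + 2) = x^4 - 9*x^3 + 16*x^2 + 36*x - 80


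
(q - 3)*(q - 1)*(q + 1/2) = q^3 - 7*q^2/2 + q + 3/2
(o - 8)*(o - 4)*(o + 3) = o^3 - 9*o^2 - 4*o + 96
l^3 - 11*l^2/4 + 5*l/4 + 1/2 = (l - 2)*(l - 1)*(l + 1/4)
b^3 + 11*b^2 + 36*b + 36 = (b + 2)*(b + 3)*(b + 6)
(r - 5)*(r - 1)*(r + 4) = r^3 - 2*r^2 - 19*r + 20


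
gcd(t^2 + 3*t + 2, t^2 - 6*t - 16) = t + 2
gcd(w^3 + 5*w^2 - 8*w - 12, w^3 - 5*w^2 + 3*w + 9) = w + 1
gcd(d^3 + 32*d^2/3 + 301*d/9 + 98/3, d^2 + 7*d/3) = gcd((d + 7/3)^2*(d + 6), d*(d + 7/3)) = d + 7/3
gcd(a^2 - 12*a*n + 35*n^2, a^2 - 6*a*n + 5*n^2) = a - 5*n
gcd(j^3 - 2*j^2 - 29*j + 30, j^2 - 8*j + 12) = j - 6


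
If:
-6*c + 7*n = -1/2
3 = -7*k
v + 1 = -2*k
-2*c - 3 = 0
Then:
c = -3/2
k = -3/7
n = -19/14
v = -1/7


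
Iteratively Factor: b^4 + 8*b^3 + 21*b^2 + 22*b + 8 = (b + 2)*(b^3 + 6*b^2 + 9*b + 4) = (b + 1)*(b + 2)*(b^2 + 5*b + 4) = (b + 1)^2*(b + 2)*(b + 4)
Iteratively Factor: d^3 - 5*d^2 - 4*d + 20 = (d - 5)*(d^2 - 4) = (d - 5)*(d + 2)*(d - 2)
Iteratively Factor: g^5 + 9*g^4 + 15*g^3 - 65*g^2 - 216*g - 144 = (g - 3)*(g^4 + 12*g^3 + 51*g^2 + 88*g + 48) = (g - 3)*(g + 3)*(g^3 + 9*g^2 + 24*g + 16) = (g - 3)*(g + 3)*(g + 4)*(g^2 + 5*g + 4) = (g - 3)*(g + 3)*(g + 4)^2*(g + 1)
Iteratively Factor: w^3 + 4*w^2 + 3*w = (w)*(w^2 + 4*w + 3) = w*(w + 3)*(w + 1)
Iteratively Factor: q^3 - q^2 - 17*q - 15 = (q + 3)*(q^2 - 4*q - 5) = (q + 1)*(q + 3)*(q - 5)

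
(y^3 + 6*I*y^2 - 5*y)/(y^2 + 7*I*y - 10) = y*(y + I)/(y + 2*I)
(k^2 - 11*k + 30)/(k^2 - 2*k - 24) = (k - 5)/(k + 4)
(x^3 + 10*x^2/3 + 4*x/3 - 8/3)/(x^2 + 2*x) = x + 4/3 - 4/(3*x)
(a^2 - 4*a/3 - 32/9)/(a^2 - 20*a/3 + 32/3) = (a + 4/3)/(a - 4)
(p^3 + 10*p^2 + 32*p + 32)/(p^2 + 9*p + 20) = (p^2 + 6*p + 8)/(p + 5)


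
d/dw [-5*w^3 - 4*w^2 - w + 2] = -15*w^2 - 8*w - 1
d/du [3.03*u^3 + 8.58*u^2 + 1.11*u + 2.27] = 9.09*u^2 + 17.16*u + 1.11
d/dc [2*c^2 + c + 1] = 4*c + 1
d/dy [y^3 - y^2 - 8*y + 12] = 3*y^2 - 2*y - 8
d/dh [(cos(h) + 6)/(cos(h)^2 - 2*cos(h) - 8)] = (cos(h)^2 + 12*cos(h) - 4)*sin(h)/(sin(h)^2 + 2*cos(h) + 7)^2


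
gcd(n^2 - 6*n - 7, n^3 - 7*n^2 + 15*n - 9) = 1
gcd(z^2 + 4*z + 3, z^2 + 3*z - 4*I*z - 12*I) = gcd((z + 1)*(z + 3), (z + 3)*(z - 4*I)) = z + 3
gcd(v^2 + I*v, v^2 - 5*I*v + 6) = v + I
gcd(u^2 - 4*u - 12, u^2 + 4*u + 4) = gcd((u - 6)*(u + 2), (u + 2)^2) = u + 2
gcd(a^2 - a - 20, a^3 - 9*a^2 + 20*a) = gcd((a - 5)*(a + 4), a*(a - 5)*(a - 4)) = a - 5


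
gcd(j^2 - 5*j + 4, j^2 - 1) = j - 1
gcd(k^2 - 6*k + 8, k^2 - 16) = k - 4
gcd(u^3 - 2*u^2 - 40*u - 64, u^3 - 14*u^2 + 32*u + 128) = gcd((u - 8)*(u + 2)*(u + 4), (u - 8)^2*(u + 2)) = u^2 - 6*u - 16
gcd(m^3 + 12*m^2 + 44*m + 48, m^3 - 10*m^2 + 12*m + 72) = m + 2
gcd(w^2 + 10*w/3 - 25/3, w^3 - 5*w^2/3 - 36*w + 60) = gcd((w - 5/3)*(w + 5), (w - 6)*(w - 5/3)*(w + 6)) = w - 5/3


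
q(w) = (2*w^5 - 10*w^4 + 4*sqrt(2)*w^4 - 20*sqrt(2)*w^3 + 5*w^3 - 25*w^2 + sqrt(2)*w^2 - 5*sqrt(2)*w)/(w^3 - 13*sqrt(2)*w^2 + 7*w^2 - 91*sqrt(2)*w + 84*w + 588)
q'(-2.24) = 0.32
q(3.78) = -3.11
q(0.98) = -0.10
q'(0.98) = -0.25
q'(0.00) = -0.01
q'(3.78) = -1.14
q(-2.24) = -0.10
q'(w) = (-3*w^2 - 14*w + 26*sqrt(2)*w - 84 + 91*sqrt(2))*(2*w^5 - 10*w^4 + 4*sqrt(2)*w^4 - 20*sqrt(2)*w^3 + 5*w^3 - 25*w^2 + sqrt(2)*w^2 - 5*sqrt(2)*w)/(w^3 - 13*sqrt(2)*w^2 + 7*w^2 - 91*sqrt(2)*w + 84*w + 588)^2 + (10*w^4 - 40*w^3 + 16*sqrt(2)*w^3 - 60*sqrt(2)*w^2 + 15*w^2 - 50*w + 2*sqrt(2)*w - 5*sqrt(2))/(w^3 - 13*sqrt(2)*w^2 + 7*w^2 - 91*sqrt(2)*w + 84*w + 588)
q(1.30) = -0.21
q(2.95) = -1.84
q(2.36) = -1.02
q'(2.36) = -1.18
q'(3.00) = -1.59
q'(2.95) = -1.57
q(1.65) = -0.39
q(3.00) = -1.92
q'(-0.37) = 0.00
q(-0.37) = 0.00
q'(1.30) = -0.41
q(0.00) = 0.00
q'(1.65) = -0.63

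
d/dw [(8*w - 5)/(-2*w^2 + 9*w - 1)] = (16*w^2 - 20*w + 37)/(4*w^4 - 36*w^3 + 85*w^2 - 18*w + 1)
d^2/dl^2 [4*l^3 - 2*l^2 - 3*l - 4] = 24*l - 4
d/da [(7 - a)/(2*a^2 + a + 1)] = (-2*a^2 - a + (a - 7)*(4*a + 1) - 1)/(2*a^2 + a + 1)^2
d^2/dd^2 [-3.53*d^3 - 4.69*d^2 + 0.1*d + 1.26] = -21.18*d - 9.38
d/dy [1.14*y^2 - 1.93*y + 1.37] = 2.28*y - 1.93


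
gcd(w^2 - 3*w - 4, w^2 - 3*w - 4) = w^2 - 3*w - 4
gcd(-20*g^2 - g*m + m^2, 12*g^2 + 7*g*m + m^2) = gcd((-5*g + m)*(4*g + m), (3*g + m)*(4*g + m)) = 4*g + m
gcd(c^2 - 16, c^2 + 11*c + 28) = c + 4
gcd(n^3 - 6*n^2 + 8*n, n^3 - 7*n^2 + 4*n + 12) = n - 2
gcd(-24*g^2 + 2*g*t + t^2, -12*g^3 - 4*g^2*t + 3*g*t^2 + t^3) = 1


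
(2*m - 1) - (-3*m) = 5*m - 1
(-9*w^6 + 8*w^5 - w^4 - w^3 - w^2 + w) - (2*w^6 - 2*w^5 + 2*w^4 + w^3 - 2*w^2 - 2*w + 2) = -11*w^6 + 10*w^5 - 3*w^4 - 2*w^3 + w^2 + 3*w - 2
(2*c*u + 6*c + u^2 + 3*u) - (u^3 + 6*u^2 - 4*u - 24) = 2*c*u + 6*c - u^3 - 5*u^2 + 7*u + 24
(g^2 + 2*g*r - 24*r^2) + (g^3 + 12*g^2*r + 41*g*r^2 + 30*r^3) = g^3 + 12*g^2*r + g^2 + 41*g*r^2 + 2*g*r + 30*r^3 - 24*r^2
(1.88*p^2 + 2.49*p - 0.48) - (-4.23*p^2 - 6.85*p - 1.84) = 6.11*p^2 + 9.34*p + 1.36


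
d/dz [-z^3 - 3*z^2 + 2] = 3*z*(-z - 2)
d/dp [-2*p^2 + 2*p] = 2 - 4*p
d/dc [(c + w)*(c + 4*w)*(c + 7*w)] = 3*c^2 + 24*c*w + 39*w^2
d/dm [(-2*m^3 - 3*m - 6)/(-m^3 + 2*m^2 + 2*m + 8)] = 2*(-2*m^4 - 7*m^3 - 30*m^2 + 12*m - 6)/(m^6 - 4*m^5 - 8*m^3 + 36*m^2 + 32*m + 64)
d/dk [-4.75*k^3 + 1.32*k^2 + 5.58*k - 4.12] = -14.25*k^2 + 2.64*k + 5.58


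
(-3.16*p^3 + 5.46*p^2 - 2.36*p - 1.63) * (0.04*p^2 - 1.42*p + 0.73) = -0.1264*p^5 + 4.7056*p^4 - 10.1544*p^3 + 7.2718*p^2 + 0.5918*p - 1.1899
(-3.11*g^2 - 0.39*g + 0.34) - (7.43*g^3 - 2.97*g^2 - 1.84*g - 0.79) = -7.43*g^3 - 0.14*g^2 + 1.45*g + 1.13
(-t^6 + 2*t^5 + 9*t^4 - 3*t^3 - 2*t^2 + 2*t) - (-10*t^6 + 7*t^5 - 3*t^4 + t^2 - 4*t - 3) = 9*t^6 - 5*t^5 + 12*t^4 - 3*t^3 - 3*t^2 + 6*t + 3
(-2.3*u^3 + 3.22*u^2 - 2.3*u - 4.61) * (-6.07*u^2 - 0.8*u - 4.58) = 13.961*u^5 - 17.7054*u^4 + 21.919*u^3 + 15.0751*u^2 + 14.222*u + 21.1138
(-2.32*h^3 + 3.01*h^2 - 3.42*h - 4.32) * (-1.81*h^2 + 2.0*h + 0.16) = 4.1992*h^5 - 10.0881*h^4 + 11.839*h^3 + 1.4608*h^2 - 9.1872*h - 0.6912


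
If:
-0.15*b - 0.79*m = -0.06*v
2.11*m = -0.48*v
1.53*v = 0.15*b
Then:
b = 0.00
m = 0.00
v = 0.00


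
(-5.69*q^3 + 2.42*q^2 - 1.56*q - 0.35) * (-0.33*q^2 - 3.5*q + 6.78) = 1.8777*q^5 + 19.1164*q^4 - 46.5334*q^3 + 21.9831*q^2 - 9.3518*q - 2.373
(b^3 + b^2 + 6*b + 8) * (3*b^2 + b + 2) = 3*b^5 + 4*b^4 + 21*b^3 + 32*b^2 + 20*b + 16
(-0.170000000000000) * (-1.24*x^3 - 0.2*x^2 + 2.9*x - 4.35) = 0.2108*x^3 + 0.034*x^2 - 0.493*x + 0.7395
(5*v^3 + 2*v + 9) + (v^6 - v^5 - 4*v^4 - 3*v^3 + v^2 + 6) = v^6 - v^5 - 4*v^4 + 2*v^3 + v^2 + 2*v + 15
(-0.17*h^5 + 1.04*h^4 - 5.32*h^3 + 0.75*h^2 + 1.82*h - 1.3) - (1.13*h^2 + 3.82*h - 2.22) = -0.17*h^5 + 1.04*h^4 - 5.32*h^3 - 0.38*h^2 - 2.0*h + 0.92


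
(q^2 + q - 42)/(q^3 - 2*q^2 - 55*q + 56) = (q - 6)/(q^2 - 9*q + 8)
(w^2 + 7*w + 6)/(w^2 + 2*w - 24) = (w + 1)/(w - 4)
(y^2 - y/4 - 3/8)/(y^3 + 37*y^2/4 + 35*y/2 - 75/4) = (y + 1/2)/(y^2 + 10*y + 25)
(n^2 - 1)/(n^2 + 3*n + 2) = (n - 1)/(n + 2)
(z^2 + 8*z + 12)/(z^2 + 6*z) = (z + 2)/z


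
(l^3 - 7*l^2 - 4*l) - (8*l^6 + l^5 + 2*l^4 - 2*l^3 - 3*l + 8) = -8*l^6 - l^5 - 2*l^4 + 3*l^3 - 7*l^2 - l - 8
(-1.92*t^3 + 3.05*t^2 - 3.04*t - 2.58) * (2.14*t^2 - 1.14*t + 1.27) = -4.1088*t^5 + 8.7158*t^4 - 12.421*t^3 + 1.8179*t^2 - 0.9196*t - 3.2766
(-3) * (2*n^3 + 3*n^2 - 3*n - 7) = -6*n^3 - 9*n^2 + 9*n + 21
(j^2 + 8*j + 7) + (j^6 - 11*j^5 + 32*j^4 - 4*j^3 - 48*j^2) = j^6 - 11*j^5 + 32*j^4 - 4*j^3 - 47*j^2 + 8*j + 7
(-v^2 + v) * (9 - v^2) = v^4 - v^3 - 9*v^2 + 9*v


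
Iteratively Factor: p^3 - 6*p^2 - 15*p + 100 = (p - 5)*(p^2 - p - 20) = (p - 5)^2*(p + 4)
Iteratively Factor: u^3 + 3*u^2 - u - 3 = (u + 3)*(u^2 - 1) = (u - 1)*(u + 3)*(u + 1)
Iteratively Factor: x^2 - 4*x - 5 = (x - 5)*(x + 1)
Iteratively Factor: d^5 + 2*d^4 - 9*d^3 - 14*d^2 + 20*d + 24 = (d - 2)*(d^4 + 4*d^3 - d^2 - 16*d - 12) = (d - 2)^2*(d^3 + 6*d^2 + 11*d + 6) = (d - 2)^2*(d + 3)*(d^2 + 3*d + 2) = (d - 2)^2*(d + 1)*(d + 3)*(d + 2)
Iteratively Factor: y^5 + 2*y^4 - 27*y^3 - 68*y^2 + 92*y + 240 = (y + 2)*(y^4 - 27*y^2 - 14*y + 120) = (y - 2)*(y + 2)*(y^3 + 2*y^2 - 23*y - 60) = (y - 5)*(y - 2)*(y + 2)*(y^2 + 7*y + 12) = (y - 5)*(y - 2)*(y + 2)*(y + 4)*(y + 3)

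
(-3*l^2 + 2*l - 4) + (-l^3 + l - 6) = -l^3 - 3*l^2 + 3*l - 10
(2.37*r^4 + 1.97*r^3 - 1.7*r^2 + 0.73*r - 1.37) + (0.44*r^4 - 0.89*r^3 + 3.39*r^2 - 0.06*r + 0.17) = 2.81*r^4 + 1.08*r^3 + 1.69*r^2 + 0.67*r - 1.2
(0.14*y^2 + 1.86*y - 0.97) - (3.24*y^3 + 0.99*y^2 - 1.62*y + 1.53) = -3.24*y^3 - 0.85*y^2 + 3.48*y - 2.5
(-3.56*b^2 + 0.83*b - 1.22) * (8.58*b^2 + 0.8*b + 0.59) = -30.5448*b^4 + 4.2734*b^3 - 11.904*b^2 - 0.4863*b - 0.7198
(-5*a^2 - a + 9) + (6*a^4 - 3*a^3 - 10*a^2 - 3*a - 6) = 6*a^4 - 3*a^3 - 15*a^2 - 4*a + 3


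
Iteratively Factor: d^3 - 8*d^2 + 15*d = (d)*(d^2 - 8*d + 15) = d*(d - 3)*(d - 5)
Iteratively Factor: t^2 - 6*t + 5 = (t - 5)*(t - 1)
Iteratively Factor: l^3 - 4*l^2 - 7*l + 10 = (l - 1)*(l^2 - 3*l - 10) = (l - 1)*(l + 2)*(l - 5)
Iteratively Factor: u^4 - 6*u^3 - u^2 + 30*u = (u)*(u^3 - 6*u^2 - u + 30) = u*(u + 2)*(u^2 - 8*u + 15) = u*(u - 5)*(u + 2)*(u - 3)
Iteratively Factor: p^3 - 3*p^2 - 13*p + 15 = (p - 1)*(p^2 - 2*p - 15) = (p - 1)*(p + 3)*(p - 5)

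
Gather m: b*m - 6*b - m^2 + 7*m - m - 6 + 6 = -6*b - m^2 + m*(b + 6)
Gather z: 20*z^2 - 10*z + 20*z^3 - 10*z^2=20*z^3 + 10*z^2 - 10*z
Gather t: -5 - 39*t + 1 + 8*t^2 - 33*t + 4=8*t^2 - 72*t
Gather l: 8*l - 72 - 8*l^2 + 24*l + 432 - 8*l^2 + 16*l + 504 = -16*l^2 + 48*l + 864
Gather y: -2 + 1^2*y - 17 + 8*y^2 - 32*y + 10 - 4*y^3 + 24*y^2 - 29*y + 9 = -4*y^3 + 32*y^2 - 60*y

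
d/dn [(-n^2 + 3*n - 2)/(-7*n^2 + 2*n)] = (19*n^2 - 28*n + 4)/(n^2*(49*n^2 - 28*n + 4))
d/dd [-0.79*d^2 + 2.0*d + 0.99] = 2.0 - 1.58*d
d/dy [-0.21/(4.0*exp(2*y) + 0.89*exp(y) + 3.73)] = (1.68*exp(y) + 0.1869)*exp(y)/(4.0*exp(2*y) + 0.89*exp(y) + 3.73)^2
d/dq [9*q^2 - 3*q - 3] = 18*q - 3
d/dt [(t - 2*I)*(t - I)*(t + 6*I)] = 3*t^2 + 6*I*t + 16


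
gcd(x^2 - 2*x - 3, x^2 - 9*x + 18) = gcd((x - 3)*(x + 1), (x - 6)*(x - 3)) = x - 3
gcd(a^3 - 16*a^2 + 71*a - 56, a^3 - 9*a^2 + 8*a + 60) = 1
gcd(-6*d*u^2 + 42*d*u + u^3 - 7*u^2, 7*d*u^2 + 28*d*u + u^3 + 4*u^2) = u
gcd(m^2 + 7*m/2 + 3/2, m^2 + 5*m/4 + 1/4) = 1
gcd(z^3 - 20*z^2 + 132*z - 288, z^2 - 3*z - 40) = z - 8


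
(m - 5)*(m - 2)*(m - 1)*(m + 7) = m^4 - m^3 - 39*m^2 + 109*m - 70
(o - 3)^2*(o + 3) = o^3 - 3*o^2 - 9*o + 27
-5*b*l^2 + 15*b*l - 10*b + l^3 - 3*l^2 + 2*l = (-5*b + l)*(l - 2)*(l - 1)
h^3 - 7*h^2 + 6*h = h*(h - 6)*(h - 1)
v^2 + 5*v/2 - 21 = (v - 7/2)*(v + 6)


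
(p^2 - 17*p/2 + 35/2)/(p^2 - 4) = (2*p^2 - 17*p + 35)/(2*(p^2 - 4))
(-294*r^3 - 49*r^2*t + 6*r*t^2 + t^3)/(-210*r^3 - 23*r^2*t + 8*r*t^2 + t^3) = (7*r - t)/(5*r - t)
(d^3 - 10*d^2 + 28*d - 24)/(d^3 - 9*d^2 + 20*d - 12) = (d - 2)/(d - 1)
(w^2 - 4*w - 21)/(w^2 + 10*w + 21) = (w - 7)/(w + 7)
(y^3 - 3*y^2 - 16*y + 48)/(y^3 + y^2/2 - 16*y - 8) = 2*(y - 3)/(2*y + 1)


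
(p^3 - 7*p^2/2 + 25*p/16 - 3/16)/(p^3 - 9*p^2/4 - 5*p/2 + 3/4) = (p - 1/4)/(p + 1)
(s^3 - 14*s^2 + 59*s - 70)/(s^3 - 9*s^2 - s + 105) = (s - 2)/(s + 3)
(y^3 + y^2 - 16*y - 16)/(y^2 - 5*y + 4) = (y^2 + 5*y + 4)/(y - 1)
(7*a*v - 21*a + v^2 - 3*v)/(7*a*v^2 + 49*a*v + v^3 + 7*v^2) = (v - 3)/(v*(v + 7))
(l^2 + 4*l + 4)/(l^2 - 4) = (l + 2)/(l - 2)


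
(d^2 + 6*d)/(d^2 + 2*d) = (d + 6)/(d + 2)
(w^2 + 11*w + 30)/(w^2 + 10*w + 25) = (w + 6)/(w + 5)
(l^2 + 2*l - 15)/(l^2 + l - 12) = (l + 5)/(l + 4)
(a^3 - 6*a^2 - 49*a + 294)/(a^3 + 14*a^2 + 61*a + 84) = (a^2 - 13*a + 42)/(a^2 + 7*a + 12)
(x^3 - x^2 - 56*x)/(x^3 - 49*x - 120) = x*(x + 7)/(x^2 + 8*x + 15)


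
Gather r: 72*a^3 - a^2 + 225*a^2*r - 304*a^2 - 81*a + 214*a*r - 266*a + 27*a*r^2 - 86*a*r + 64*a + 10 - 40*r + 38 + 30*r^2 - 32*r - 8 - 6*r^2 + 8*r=72*a^3 - 305*a^2 - 283*a + r^2*(27*a + 24) + r*(225*a^2 + 128*a - 64) + 40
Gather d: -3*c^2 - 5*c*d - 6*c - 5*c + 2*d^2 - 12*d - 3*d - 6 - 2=-3*c^2 - 11*c + 2*d^2 + d*(-5*c - 15) - 8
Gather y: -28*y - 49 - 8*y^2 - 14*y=-8*y^2 - 42*y - 49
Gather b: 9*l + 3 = 9*l + 3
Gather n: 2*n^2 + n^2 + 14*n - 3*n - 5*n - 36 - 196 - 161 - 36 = 3*n^2 + 6*n - 429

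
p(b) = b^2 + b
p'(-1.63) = -2.26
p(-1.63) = 1.03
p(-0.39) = -0.24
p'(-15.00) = -29.00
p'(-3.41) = -5.82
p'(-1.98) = -2.96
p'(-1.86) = -2.72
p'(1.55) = 4.10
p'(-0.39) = 0.22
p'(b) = 2*b + 1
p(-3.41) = 8.22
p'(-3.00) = -5.00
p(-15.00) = 210.00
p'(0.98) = 2.96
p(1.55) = 3.95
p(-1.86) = 1.60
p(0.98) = 1.94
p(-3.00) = 6.00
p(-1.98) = 1.94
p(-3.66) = 9.74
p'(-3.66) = -6.32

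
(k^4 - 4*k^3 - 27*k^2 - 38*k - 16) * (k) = k^5 - 4*k^4 - 27*k^3 - 38*k^2 - 16*k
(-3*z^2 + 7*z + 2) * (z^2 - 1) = -3*z^4 + 7*z^3 + 5*z^2 - 7*z - 2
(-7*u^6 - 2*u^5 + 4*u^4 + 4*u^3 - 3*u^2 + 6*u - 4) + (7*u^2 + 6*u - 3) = -7*u^6 - 2*u^5 + 4*u^4 + 4*u^3 + 4*u^2 + 12*u - 7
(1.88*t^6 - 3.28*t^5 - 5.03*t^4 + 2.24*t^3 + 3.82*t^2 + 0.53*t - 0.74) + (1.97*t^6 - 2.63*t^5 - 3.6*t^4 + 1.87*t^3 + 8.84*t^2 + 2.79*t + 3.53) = 3.85*t^6 - 5.91*t^5 - 8.63*t^4 + 4.11*t^3 + 12.66*t^2 + 3.32*t + 2.79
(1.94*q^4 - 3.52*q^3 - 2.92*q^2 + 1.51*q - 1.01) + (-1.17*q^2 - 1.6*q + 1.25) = 1.94*q^4 - 3.52*q^3 - 4.09*q^2 - 0.0900000000000001*q + 0.24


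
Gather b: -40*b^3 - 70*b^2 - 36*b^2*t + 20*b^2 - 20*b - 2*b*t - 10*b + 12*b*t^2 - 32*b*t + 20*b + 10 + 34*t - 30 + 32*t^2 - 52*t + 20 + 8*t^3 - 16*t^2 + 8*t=-40*b^3 + b^2*(-36*t - 50) + b*(12*t^2 - 34*t - 10) + 8*t^3 + 16*t^2 - 10*t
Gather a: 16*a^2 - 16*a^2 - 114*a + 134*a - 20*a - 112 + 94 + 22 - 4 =0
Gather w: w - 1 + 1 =w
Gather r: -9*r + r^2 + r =r^2 - 8*r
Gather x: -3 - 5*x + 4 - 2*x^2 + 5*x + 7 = 8 - 2*x^2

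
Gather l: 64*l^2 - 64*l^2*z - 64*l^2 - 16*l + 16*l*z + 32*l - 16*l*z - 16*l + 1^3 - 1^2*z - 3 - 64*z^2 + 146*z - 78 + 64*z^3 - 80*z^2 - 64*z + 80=-64*l^2*z + 64*z^3 - 144*z^2 + 81*z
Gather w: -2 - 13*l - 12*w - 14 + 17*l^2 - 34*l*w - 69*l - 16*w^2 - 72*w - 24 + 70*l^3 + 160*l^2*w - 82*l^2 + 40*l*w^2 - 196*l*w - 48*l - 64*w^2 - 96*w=70*l^3 - 65*l^2 - 130*l + w^2*(40*l - 80) + w*(160*l^2 - 230*l - 180) - 40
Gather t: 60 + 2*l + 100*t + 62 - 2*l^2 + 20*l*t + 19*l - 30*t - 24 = -2*l^2 + 21*l + t*(20*l + 70) + 98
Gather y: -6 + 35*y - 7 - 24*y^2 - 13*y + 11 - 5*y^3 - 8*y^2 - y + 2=-5*y^3 - 32*y^2 + 21*y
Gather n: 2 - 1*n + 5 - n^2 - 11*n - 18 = -n^2 - 12*n - 11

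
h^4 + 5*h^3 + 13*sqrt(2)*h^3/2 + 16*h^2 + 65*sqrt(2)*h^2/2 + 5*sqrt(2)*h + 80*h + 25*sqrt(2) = (h + 5)*(h + sqrt(2)/2)*(h + sqrt(2))*(h + 5*sqrt(2))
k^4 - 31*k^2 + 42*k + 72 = (k - 4)*(k - 3)*(k + 1)*(k + 6)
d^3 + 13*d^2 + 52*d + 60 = (d + 2)*(d + 5)*(d + 6)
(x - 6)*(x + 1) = x^2 - 5*x - 6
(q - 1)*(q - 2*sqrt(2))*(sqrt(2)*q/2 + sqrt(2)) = sqrt(2)*q^3/2 - 2*q^2 + sqrt(2)*q^2/2 - 2*q - sqrt(2)*q + 4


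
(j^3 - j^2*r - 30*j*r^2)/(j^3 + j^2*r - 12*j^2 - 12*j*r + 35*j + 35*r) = j*(j^2 - j*r - 30*r^2)/(j^3 + j^2*r - 12*j^2 - 12*j*r + 35*j + 35*r)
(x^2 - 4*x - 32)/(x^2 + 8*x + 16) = (x - 8)/(x + 4)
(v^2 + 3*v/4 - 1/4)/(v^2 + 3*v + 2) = (v - 1/4)/(v + 2)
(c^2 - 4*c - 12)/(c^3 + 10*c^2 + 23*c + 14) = (c - 6)/(c^2 + 8*c + 7)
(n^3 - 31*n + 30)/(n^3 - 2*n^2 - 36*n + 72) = (n^2 - 6*n + 5)/(n^2 - 8*n + 12)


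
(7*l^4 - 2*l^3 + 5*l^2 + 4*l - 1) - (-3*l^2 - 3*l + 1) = 7*l^4 - 2*l^3 + 8*l^2 + 7*l - 2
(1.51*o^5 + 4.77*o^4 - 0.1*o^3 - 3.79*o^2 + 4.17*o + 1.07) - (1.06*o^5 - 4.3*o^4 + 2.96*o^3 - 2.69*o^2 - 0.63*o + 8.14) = 0.45*o^5 + 9.07*o^4 - 3.06*o^3 - 1.1*o^2 + 4.8*o - 7.07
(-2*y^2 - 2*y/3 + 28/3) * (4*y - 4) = -8*y^3 + 16*y^2/3 + 40*y - 112/3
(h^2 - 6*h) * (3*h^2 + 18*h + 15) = 3*h^4 - 93*h^2 - 90*h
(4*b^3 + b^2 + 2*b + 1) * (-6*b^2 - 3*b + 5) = -24*b^5 - 18*b^4 + 5*b^3 - 7*b^2 + 7*b + 5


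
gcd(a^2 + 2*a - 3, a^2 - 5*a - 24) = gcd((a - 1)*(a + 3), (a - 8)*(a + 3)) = a + 3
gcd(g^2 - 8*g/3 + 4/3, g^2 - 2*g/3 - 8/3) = g - 2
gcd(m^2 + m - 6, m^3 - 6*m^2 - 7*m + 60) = m + 3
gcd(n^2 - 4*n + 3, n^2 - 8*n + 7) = n - 1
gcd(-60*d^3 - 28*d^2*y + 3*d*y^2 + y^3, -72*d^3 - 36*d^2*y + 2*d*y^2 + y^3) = 12*d^2 + 8*d*y + y^2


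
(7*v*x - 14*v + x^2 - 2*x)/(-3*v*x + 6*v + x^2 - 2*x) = (7*v + x)/(-3*v + x)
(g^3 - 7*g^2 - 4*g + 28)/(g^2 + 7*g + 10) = (g^2 - 9*g + 14)/(g + 5)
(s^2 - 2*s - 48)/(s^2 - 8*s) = (s + 6)/s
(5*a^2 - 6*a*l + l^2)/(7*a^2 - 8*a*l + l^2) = (5*a - l)/(7*a - l)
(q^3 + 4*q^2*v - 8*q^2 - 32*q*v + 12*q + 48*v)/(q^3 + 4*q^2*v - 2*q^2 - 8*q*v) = (q - 6)/q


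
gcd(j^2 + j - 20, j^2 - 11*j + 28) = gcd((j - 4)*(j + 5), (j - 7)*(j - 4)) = j - 4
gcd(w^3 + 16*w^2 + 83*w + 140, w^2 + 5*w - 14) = w + 7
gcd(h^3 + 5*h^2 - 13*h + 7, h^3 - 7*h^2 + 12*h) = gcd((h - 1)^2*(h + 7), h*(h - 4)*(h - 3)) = 1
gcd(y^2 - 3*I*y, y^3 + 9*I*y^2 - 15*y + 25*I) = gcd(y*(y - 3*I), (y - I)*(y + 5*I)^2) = 1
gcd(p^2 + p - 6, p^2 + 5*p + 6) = p + 3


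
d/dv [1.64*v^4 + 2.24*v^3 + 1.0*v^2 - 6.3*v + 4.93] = 6.56*v^3 + 6.72*v^2 + 2.0*v - 6.3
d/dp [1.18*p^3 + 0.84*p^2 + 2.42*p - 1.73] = 3.54*p^2 + 1.68*p + 2.42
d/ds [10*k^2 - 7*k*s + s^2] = -7*k + 2*s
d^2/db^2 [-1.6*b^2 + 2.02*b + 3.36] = -3.20000000000000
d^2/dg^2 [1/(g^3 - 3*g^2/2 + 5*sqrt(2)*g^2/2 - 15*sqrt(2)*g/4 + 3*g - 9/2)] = 8*(2*(-6*g - 5*sqrt(2) + 3)*(4*g^3 - 6*g^2 + 10*sqrt(2)*g^2 - 15*sqrt(2)*g + 12*g - 18) + (12*g^2 - 12*g + 20*sqrt(2)*g - 15*sqrt(2) + 12)^2)/(4*g^3 - 6*g^2 + 10*sqrt(2)*g^2 - 15*sqrt(2)*g + 12*g - 18)^3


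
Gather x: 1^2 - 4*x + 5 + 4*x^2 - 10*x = 4*x^2 - 14*x + 6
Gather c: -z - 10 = -z - 10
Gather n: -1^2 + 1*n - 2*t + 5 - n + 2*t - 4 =0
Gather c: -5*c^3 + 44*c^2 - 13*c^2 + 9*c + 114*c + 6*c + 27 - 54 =-5*c^3 + 31*c^2 + 129*c - 27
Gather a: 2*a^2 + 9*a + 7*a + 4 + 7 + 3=2*a^2 + 16*a + 14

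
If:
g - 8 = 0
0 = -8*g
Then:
No Solution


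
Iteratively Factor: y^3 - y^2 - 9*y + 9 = (y + 3)*(y^2 - 4*y + 3) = (y - 1)*(y + 3)*(y - 3)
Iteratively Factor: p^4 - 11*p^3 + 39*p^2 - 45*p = (p - 3)*(p^3 - 8*p^2 + 15*p) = p*(p - 3)*(p^2 - 8*p + 15) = p*(p - 3)^2*(p - 5)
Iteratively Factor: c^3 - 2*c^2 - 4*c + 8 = (c + 2)*(c^2 - 4*c + 4) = (c - 2)*(c + 2)*(c - 2)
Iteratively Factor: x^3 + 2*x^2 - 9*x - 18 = (x - 3)*(x^2 + 5*x + 6) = (x - 3)*(x + 3)*(x + 2)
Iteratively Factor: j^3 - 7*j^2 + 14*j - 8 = (j - 4)*(j^2 - 3*j + 2) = (j - 4)*(j - 2)*(j - 1)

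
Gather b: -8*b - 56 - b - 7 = -9*b - 63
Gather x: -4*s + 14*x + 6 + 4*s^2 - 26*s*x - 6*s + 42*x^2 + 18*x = 4*s^2 - 10*s + 42*x^2 + x*(32 - 26*s) + 6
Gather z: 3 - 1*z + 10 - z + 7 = 20 - 2*z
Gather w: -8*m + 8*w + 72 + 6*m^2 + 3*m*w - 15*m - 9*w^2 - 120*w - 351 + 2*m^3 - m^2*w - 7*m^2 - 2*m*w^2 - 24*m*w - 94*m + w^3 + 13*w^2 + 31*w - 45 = 2*m^3 - m^2 - 117*m + w^3 + w^2*(4 - 2*m) + w*(-m^2 - 21*m - 81) - 324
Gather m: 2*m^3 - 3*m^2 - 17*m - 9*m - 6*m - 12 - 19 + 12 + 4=2*m^3 - 3*m^2 - 32*m - 15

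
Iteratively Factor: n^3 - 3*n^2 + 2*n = (n - 2)*(n^2 - n) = n*(n - 2)*(n - 1)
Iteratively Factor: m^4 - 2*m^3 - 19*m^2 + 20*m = (m + 4)*(m^3 - 6*m^2 + 5*m) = m*(m + 4)*(m^2 - 6*m + 5) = m*(m - 5)*(m + 4)*(m - 1)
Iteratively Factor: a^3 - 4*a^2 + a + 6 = (a - 2)*(a^2 - 2*a - 3) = (a - 2)*(a + 1)*(a - 3)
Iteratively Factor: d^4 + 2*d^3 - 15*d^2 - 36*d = (d + 3)*(d^3 - d^2 - 12*d) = (d - 4)*(d + 3)*(d^2 + 3*d) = (d - 4)*(d + 3)^2*(d)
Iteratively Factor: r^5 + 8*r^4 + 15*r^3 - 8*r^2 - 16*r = (r)*(r^4 + 8*r^3 + 15*r^2 - 8*r - 16) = r*(r + 4)*(r^3 + 4*r^2 - r - 4) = r*(r - 1)*(r + 4)*(r^2 + 5*r + 4) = r*(r - 1)*(r + 4)^2*(r + 1)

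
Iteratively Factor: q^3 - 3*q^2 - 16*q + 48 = (q - 3)*(q^2 - 16) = (q - 3)*(q + 4)*(q - 4)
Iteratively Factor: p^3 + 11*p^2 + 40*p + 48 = (p + 4)*(p^2 + 7*p + 12) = (p + 4)^2*(p + 3)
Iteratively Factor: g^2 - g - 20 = (g - 5)*(g + 4)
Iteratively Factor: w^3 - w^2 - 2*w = (w - 2)*(w^2 + w) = w*(w - 2)*(w + 1)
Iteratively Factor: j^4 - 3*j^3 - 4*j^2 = (j - 4)*(j^3 + j^2) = j*(j - 4)*(j^2 + j) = j*(j - 4)*(j + 1)*(j)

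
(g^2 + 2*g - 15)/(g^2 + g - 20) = (g - 3)/(g - 4)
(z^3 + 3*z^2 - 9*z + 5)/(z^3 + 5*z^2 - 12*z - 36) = (z^3 + 3*z^2 - 9*z + 5)/(z^3 + 5*z^2 - 12*z - 36)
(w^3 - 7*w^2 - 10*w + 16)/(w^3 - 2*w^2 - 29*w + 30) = (w^2 - 6*w - 16)/(w^2 - w - 30)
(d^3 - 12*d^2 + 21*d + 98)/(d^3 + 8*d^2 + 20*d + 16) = (d^2 - 14*d + 49)/(d^2 + 6*d + 8)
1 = 1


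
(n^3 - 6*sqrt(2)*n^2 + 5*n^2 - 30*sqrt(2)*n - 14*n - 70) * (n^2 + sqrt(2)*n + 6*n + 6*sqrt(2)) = n^5 - 5*sqrt(2)*n^4 + 11*n^4 - 55*sqrt(2)*n^3 + 4*n^3 - 286*n^2 - 164*sqrt(2)*n^2 - 780*n - 154*sqrt(2)*n - 420*sqrt(2)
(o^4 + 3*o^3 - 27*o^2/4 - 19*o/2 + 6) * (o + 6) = o^5 + 9*o^4 + 45*o^3/4 - 50*o^2 - 51*o + 36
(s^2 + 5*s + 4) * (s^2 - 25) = s^4 + 5*s^3 - 21*s^2 - 125*s - 100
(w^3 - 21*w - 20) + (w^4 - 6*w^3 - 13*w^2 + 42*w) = w^4 - 5*w^3 - 13*w^2 + 21*w - 20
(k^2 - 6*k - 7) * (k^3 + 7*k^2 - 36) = k^5 + k^4 - 49*k^3 - 85*k^2 + 216*k + 252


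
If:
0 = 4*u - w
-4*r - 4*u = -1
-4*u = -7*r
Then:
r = 1/11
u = 7/44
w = 7/11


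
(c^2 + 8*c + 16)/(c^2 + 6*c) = (c^2 + 8*c + 16)/(c*(c + 6))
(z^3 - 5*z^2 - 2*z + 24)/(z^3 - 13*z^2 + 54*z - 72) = (z + 2)/(z - 6)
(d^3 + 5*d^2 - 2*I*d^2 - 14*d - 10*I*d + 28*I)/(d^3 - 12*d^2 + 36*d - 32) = (d^2 + d*(7 - 2*I) - 14*I)/(d^2 - 10*d + 16)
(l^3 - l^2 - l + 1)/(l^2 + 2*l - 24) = (l^3 - l^2 - l + 1)/(l^2 + 2*l - 24)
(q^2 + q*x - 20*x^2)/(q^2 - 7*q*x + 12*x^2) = (-q - 5*x)/(-q + 3*x)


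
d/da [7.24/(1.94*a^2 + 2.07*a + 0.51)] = (-28.0912*a - 14.9868)/(1.94*a^2 + 2.07*a + 0.51)^2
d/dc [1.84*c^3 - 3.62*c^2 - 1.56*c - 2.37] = 5.52*c^2 - 7.24*c - 1.56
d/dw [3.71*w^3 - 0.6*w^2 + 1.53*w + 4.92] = 11.13*w^2 - 1.2*w + 1.53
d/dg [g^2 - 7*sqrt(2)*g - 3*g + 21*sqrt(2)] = 2*g - 7*sqrt(2) - 3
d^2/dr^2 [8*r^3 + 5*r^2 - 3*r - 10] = 48*r + 10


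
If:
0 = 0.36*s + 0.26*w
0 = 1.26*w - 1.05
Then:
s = -0.60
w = 0.83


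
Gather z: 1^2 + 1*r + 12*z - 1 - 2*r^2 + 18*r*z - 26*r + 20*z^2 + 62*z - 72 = -2*r^2 - 25*r + 20*z^2 + z*(18*r + 74) - 72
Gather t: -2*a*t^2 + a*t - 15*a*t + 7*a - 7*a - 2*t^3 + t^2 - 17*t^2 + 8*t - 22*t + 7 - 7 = -2*t^3 + t^2*(-2*a - 16) + t*(-14*a - 14)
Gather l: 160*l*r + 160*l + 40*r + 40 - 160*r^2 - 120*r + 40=l*(160*r + 160) - 160*r^2 - 80*r + 80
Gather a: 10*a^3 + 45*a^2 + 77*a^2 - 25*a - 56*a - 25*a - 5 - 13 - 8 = 10*a^3 + 122*a^2 - 106*a - 26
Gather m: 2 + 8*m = 8*m + 2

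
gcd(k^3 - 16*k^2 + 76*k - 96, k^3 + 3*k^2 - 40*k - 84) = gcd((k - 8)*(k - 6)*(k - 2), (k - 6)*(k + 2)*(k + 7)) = k - 6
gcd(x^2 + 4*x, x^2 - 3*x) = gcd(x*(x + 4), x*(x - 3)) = x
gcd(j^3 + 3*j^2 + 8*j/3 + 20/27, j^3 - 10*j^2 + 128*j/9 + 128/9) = j + 2/3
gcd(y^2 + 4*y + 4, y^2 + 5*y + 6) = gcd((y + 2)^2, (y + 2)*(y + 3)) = y + 2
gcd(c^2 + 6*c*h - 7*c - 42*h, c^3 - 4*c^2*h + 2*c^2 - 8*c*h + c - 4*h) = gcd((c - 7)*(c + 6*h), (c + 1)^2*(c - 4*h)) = 1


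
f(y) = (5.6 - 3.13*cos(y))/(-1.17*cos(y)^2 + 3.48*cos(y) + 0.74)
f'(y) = (5.6 - 3.13*cos(y))*(-2.34*sin(y)*cos(y) + 3.48*sin(y))/(-1.17*cos(y)^2 + 3.48*cos(y) + 0.74)^2 + 3.13*sin(y)/(-1.17*cos(y)^2 + 3.48*cos(y) + 0.74)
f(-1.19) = 2.37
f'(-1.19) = -4.62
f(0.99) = 1.69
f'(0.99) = 2.49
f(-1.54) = 6.51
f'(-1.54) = -29.89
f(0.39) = 0.91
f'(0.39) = 0.56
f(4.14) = -4.90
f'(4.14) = -11.38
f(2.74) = -2.46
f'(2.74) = 1.21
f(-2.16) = -4.72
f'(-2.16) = -10.39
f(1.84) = -23.97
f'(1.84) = 342.09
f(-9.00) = -2.48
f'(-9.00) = -1.31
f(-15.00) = -3.09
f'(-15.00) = -3.31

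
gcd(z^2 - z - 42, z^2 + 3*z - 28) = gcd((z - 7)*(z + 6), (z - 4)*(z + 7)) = 1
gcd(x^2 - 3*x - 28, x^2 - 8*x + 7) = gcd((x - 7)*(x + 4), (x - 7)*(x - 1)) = x - 7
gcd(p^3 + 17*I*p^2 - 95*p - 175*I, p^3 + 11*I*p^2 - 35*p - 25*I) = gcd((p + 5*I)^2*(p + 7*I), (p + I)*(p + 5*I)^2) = p^2 + 10*I*p - 25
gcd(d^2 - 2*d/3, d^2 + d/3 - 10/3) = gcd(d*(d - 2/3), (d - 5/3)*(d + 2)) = 1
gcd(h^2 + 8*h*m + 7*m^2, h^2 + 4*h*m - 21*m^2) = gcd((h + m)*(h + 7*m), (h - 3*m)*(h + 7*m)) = h + 7*m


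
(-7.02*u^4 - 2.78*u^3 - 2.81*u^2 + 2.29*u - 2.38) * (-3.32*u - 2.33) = 23.3064*u^5 + 25.5862*u^4 + 15.8066*u^3 - 1.0555*u^2 + 2.5659*u + 5.5454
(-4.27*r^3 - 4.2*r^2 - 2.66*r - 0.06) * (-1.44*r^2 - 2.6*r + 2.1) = 6.1488*r^5 + 17.15*r^4 + 5.7834*r^3 - 1.8176*r^2 - 5.43*r - 0.126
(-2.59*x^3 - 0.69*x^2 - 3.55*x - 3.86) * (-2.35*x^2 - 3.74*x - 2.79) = 6.0865*x^5 + 11.3081*x^4 + 18.1492*x^3 + 24.2731*x^2 + 24.3409*x + 10.7694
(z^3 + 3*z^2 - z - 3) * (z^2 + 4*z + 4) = z^5 + 7*z^4 + 15*z^3 + 5*z^2 - 16*z - 12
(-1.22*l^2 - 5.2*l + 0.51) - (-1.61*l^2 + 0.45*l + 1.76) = 0.39*l^2 - 5.65*l - 1.25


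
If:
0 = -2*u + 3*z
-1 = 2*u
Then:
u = -1/2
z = -1/3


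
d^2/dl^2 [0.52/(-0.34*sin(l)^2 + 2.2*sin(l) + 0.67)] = (-0.240448*sin(l)^4 + 1.16688*sin(l)^3 - 2.629952*sin(l)^2 - 1.56728*sin(l) + 5.270512)/(-0.34*sin(l)^2 + 2.2*sin(l) + 0.67)^3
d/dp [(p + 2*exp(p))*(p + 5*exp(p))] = 7*p*exp(p) + 2*p + 20*exp(2*p) + 7*exp(p)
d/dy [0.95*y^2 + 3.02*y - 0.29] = 1.9*y + 3.02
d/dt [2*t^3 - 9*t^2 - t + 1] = 6*t^2 - 18*t - 1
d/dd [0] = 0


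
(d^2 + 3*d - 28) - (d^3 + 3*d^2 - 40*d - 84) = -d^3 - 2*d^2 + 43*d + 56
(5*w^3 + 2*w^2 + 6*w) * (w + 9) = 5*w^4 + 47*w^3 + 24*w^2 + 54*w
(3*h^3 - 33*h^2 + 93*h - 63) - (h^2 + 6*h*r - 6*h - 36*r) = 3*h^3 - 34*h^2 - 6*h*r + 99*h + 36*r - 63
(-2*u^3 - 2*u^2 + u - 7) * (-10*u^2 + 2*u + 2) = 20*u^5 + 16*u^4 - 18*u^3 + 68*u^2 - 12*u - 14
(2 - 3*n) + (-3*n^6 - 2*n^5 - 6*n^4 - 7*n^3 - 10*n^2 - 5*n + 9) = -3*n^6 - 2*n^5 - 6*n^4 - 7*n^3 - 10*n^2 - 8*n + 11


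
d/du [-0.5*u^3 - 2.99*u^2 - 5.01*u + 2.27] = -1.5*u^2 - 5.98*u - 5.01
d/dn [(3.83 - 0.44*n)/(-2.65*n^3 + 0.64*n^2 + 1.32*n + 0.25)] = (-2.332*n^3 + 30.7301*n^2 - 4.9024*n - 5.1656)/(7.0225*n^6 - 3.392*n^5 - 6.5864*n^4 + 0.3646*n^3 + 2.0624*n^2 + 0.66*n + 0.0625)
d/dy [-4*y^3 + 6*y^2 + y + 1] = -12*y^2 + 12*y + 1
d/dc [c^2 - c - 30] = 2*c - 1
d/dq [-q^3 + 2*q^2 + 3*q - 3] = -3*q^2 + 4*q + 3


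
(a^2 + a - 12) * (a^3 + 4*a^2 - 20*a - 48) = a^5 + 5*a^4 - 28*a^3 - 116*a^2 + 192*a + 576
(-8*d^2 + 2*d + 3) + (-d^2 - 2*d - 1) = 2 - 9*d^2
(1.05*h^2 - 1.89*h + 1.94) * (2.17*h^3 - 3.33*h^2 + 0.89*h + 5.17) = 2.2785*h^5 - 7.5978*h^4 + 11.438*h^3 - 2.7138*h^2 - 8.0447*h + 10.0298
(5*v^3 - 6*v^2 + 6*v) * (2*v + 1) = 10*v^4 - 7*v^3 + 6*v^2 + 6*v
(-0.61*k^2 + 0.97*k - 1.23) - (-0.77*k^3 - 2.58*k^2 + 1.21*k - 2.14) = 0.77*k^3 + 1.97*k^2 - 0.24*k + 0.91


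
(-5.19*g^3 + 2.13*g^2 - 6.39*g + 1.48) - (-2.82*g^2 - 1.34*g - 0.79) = -5.19*g^3 + 4.95*g^2 - 5.05*g + 2.27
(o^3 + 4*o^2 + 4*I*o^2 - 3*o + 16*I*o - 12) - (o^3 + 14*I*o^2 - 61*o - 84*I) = 4*o^2 - 10*I*o^2 + 58*o + 16*I*o - 12 + 84*I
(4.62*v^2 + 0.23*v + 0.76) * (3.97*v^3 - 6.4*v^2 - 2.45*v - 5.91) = 18.3414*v^5 - 28.6549*v^4 - 9.7738*v^3 - 32.7317*v^2 - 3.2213*v - 4.4916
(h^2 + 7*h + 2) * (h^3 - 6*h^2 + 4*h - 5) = h^5 + h^4 - 36*h^3 + 11*h^2 - 27*h - 10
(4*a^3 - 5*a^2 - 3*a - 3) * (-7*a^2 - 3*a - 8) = -28*a^5 + 23*a^4 + 4*a^3 + 70*a^2 + 33*a + 24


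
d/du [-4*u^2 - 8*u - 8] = -8*u - 8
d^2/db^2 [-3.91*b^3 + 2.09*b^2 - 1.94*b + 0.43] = 4.18 - 23.46*b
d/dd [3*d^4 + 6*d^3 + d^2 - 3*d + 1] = 12*d^3 + 18*d^2 + 2*d - 3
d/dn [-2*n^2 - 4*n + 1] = -4*n - 4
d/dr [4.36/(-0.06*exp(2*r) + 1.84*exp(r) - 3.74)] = (0.5232*exp(r) - 8.0224)*exp(r)/(0.06*exp(2*r) - 1.84*exp(r) + 3.74)^2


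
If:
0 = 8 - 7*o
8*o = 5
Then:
No Solution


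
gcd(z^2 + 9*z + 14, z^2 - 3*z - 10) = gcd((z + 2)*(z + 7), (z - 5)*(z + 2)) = z + 2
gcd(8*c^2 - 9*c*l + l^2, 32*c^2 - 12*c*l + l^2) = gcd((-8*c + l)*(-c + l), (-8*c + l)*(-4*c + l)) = 8*c - l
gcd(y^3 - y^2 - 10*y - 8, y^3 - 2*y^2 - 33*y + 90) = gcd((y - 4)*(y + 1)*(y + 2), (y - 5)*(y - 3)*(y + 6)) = 1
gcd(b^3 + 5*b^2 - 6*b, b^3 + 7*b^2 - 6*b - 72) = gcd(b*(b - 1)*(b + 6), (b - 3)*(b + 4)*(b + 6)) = b + 6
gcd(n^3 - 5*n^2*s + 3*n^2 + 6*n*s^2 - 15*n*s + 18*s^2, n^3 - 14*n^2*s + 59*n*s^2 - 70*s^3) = -n + 2*s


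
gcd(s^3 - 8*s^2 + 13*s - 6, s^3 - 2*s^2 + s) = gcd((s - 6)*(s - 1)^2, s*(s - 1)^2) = s^2 - 2*s + 1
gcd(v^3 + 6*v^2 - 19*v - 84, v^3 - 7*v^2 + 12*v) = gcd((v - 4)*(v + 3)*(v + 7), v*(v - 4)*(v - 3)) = v - 4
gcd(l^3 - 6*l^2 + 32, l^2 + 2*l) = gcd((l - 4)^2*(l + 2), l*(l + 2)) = l + 2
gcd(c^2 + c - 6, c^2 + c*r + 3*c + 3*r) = c + 3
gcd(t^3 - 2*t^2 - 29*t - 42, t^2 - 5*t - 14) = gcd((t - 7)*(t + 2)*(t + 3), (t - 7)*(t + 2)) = t^2 - 5*t - 14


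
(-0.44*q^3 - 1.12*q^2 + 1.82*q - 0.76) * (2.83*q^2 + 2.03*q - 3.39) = -1.2452*q^5 - 4.0628*q^4 + 4.3686*q^3 + 5.3406*q^2 - 7.7126*q + 2.5764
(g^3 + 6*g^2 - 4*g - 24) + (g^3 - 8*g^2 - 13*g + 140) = 2*g^3 - 2*g^2 - 17*g + 116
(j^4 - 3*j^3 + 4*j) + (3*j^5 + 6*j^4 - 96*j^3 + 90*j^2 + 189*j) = 3*j^5 + 7*j^4 - 99*j^3 + 90*j^2 + 193*j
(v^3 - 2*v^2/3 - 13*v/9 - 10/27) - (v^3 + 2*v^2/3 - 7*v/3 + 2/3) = -4*v^2/3 + 8*v/9 - 28/27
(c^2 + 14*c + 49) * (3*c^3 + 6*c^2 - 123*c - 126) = 3*c^5 + 48*c^4 + 108*c^3 - 1554*c^2 - 7791*c - 6174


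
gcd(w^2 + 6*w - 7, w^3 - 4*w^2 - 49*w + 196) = w + 7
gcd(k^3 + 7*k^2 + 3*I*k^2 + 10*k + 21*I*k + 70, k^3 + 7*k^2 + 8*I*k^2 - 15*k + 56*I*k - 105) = k^2 + k*(7 + 5*I) + 35*I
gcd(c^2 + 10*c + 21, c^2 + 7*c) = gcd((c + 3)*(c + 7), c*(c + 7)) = c + 7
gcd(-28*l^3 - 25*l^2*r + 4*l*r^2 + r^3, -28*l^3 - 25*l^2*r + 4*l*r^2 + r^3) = -28*l^3 - 25*l^2*r + 4*l*r^2 + r^3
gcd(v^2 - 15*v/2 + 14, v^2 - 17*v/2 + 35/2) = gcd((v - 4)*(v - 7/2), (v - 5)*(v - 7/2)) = v - 7/2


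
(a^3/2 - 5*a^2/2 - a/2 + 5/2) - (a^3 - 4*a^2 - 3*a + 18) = -a^3/2 + 3*a^2/2 + 5*a/2 - 31/2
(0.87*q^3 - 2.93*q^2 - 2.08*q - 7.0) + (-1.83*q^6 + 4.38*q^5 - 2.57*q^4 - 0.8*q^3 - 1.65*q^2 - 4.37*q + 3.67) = -1.83*q^6 + 4.38*q^5 - 2.57*q^4 + 0.07*q^3 - 4.58*q^2 - 6.45*q - 3.33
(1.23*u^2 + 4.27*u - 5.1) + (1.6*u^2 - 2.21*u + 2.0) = 2.83*u^2 + 2.06*u - 3.1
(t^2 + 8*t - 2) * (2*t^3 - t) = 2*t^5 + 16*t^4 - 5*t^3 - 8*t^2 + 2*t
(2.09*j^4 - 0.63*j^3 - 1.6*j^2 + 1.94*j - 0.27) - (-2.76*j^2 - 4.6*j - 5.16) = 2.09*j^4 - 0.63*j^3 + 1.16*j^2 + 6.54*j + 4.89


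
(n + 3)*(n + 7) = n^2 + 10*n + 21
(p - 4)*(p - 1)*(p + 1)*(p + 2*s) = p^4 + 2*p^3*s - 4*p^3 - 8*p^2*s - p^2 - 2*p*s + 4*p + 8*s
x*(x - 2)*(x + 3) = x^3 + x^2 - 6*x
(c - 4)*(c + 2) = c^2 - 2*c - 8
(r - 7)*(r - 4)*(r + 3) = r^3 - 8*r^2 - 5*r + 84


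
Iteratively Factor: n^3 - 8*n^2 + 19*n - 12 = (n - 3)*(n^2 - 5*n + 4) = (n - 4)*(n - 3)*(n - 1)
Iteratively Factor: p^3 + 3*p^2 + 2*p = (p)*(p^2 + 3*p + 2) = p*(p + 1)*(p + 2)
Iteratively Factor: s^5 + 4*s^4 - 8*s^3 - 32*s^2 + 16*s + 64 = (s + 4)*(s^4 - 8*s^2 + 16) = (s + 2)*(s + 4)*(s^3 - 2*s^2 - 4*s + 8) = (s - 2)*(s + 2)*(s + 4)*(s^2 - 4) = (s - 2)^2*(s + 2)*(s + 4)*(s + 2)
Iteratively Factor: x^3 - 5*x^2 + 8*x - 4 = (x - 2)*(x^2 - 3*x + 2) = (x - 2)^2*(x - 1)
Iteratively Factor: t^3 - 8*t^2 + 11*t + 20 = (t - 4)*(t^2 - 4*t - 5) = (t - 4)*(t + 1)*(t - 5)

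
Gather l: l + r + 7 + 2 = l + r + 9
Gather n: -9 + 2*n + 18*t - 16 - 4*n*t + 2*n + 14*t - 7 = n*(4 - 4*t) + 32*t - 32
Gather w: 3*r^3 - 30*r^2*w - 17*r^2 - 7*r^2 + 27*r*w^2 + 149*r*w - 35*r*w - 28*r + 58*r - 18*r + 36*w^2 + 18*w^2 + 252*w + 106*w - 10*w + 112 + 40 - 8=3*r^3 - 24*r^2 + 12*r + w^2*(27*r + 54) + w*(-30*r^2 + 114*r + 348) + 144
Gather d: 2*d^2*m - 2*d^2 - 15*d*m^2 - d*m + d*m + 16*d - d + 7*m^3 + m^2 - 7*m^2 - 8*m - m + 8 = d^2*(2*m - 2) + d*(15 - 15*m^2) + 7*m^3 - 6*m^2 - 9*m + 8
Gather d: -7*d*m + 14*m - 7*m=-7*d*m + 7*m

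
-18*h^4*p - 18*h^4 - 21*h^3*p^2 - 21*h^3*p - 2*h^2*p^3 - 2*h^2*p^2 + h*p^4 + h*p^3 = (-6*h + p)*(h + p)*(3*h + p)*(h*p + h)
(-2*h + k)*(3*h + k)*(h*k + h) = -6*h^3*k - 6*h^3 + h^2*k^2 + h^2*k + h*k^3 + h*k^2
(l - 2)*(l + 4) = l^2 + 2*l - 8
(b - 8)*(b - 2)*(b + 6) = b^3 - 4*b^2 - 44*b + 96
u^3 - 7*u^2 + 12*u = u*(u - 4)*(u - 3)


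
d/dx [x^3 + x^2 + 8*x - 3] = 3*x^2 + 2*x + 8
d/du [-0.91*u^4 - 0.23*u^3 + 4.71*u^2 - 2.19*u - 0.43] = -3.64*u^3 - 0.69*u^2 + 9.42*u - 2.19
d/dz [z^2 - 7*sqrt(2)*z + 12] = 2*z - 7*sqrt(2)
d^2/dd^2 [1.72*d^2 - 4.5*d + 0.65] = 3.44000000000000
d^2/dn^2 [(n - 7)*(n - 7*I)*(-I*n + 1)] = -6*I*n - 12 + 14*I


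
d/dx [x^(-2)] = -2/x^3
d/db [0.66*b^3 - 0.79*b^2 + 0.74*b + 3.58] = 1.98*b^2 - 1.58*b + 0.74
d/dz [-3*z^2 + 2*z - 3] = 2 - 6*z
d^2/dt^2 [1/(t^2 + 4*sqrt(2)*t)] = 2*(-t*(t + 4*sqrt(2)) + 4*(t + 2*sqrt(2))^2)/(t^3*(t + 4*sqrt(2))^3)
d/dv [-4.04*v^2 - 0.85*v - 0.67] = -8.08*v - 0.85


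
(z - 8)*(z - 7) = z^2 - 15*z + 56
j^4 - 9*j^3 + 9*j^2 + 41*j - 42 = (j - 7)*(j - 3)*(j - 1)*(j + 2)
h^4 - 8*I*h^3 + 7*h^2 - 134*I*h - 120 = (h - 6*I)*(h - 5*I)*(h - I)*(h + 4*I)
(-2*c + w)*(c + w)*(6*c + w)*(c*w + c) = -12*c^4*w - 12*c^4 - 8*c^3*w^2 - 8*c^3*w + 5*c^2*w^3 + 5*c^2*w^2 + c*w^4 + c*w^3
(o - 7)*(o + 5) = o^2 - 2*o - 35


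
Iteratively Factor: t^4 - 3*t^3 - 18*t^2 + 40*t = (t + 4)*(t^3 - 7*t^2 + 10*t) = t*(t + 4)*(t^2 - 7*t + 10) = t*(t - 2)*(t + 4)*(t - 5)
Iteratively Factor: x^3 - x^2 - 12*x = (x + 3)*(x^2 - 4*x) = (x - 4)*(x + 3)*(x)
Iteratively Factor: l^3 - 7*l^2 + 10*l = (l - 2)*(l^2 - 5*l) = (l - 5)*(l - 2)*(l)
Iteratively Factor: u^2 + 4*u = (u)*(u + 4)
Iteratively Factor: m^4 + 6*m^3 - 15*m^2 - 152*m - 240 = (m + 4)*(m^3 + 2*m^2 - 23*m - 60) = (m + 3)*(m + 4)*(m^2 - m - 20) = (m + 3)*(m + 4)^2*(m - 5)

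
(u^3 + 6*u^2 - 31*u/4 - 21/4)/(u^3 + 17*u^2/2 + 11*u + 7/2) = (u - 3/2)/(u + 1)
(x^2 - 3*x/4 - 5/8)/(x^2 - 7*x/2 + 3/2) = (8*x^2 - 6*x - 5)/(4*(2*x^2 - 7*x + 3))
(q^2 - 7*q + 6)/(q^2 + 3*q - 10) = (q^2 - 7*q + 6)/(q^2 + 3*q - 10)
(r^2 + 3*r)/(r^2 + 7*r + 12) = r/(r + 4)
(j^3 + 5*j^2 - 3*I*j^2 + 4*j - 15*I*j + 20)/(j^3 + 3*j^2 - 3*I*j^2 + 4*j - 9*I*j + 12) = (j + 5)/(j + 3)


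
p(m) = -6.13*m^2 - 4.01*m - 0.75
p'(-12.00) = 143.11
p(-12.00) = -835.35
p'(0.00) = -4.01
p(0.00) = -0.75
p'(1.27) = -19.58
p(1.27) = -15.73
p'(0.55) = -10.75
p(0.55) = -4.81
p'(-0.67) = 4.20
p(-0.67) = -0.82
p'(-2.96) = 32.28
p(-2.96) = -42.59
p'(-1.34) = 12.42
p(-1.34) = -6.38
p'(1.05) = -16.88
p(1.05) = -11.72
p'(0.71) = -12.71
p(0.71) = -6.69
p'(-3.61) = 40.25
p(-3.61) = -66.16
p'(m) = -12.26*m - 4.01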